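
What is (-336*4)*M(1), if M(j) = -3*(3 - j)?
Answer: 8064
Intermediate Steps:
M(j) = -9 + 3*j
(-336*4)*M(1) = (-336*4)*(-9 + 3*1) = (-42*32)*(-9 + 3) = -1344*(-6) = 8064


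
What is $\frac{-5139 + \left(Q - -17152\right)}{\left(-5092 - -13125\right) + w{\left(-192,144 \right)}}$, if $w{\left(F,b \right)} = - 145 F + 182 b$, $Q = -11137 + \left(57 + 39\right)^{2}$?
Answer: $\frac{10092}{62081} \approx 0.16256$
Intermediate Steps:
$Q = -1921$ ($Q = -11137 + 96^{2} = -11137 + 9216 = -1921$)
$\frac{-5139 + \left(Q - -17152\right)}{\left(-5092 - -13125\right) + w{\left(-192,144 \right)}} = \frac{-5139 - -15231}{\left(-5092 - -13125\right) + \left(\left(-145\right) \left(-192\right) + 182 \cdot 144\right)} = \frac{-5139 + \left(-1921 + 17152\right)}{\left(-5092 + 13125\right) + \left(27840 + 26208\right)} = \frac{-5139 + 15231}{8033 + 54048} = \frac{10092}{62081}$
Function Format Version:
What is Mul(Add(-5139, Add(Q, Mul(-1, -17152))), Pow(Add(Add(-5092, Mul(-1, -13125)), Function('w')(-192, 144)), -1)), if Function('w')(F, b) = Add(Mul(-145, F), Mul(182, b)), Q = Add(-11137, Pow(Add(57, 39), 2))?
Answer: Rational(10092, 62081) ≈ 0.16256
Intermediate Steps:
Q = -1921 (Q = Add(-11137, Pow(96, 2)) = Add(-11137, 9216) = -1921)
Mul(Add(-5139, Add(Q, Mul(-1, -17152))), Pow(Add(Add(-5092, Mul(-1, -13125)), Function('w')(-192, 144)), -1)) = Mul(Add(-5139, Add(-1921, Mul(-1, -17152))), Pow(Add(Add(-5092, Mul(-1, -13125)), Add(Mul(-145, -192), Mul(182, 144))), -1)) = Mul(Add(-5139, Add(-1921, 17152)), Pow(Add(Add(-5092, 13125), Add(27840, 26208)), -1)) = Mul(Add(-5139, 15231), Pow(Add(8033, 54048), -1)) = Mul(10092, Pow(62081, -1)) = Mul(10092, Rational(1, 62081)) = Rational(10092, 62081)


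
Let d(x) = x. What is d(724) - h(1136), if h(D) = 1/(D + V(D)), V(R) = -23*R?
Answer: 18094209/24992 ≈ 724.00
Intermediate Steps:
h(D) = -1/(22*D) (h(D) = 1/(D - 23*D) = 1/(-22*D) = -1/(22*D))
d(724) - h(1136) = 724 - (-1)/(22*1136) = 724 - 1*(-1/24992) = 724 + 1/24992 = 18094209/24992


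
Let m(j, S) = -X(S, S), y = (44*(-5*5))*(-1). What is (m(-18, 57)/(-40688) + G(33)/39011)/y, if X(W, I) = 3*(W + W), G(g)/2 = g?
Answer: 1602717/174600752480 ≈ 9.1793e-6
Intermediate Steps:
G(g) = 2*g
y = 1100 (y = (44*(-25))*(-1) = -1100*(-1) = 1100)
X(W, I) = 6*W (X(W, I) = 3*(2*W) = 6*W)
m(j, S) = -6*S
(m(-18, 57)/(-40688) + G(33)/39011)/y = (-6*57/(-40688) + (2*33)/39011)/1100 = (-342*(-1/40688) + 66*(1/39011))*(1/1100) = (171/20344 + 66/39011)*(1/1100) = (8013585/793639784)*(1/1100) = 1602717/174600752480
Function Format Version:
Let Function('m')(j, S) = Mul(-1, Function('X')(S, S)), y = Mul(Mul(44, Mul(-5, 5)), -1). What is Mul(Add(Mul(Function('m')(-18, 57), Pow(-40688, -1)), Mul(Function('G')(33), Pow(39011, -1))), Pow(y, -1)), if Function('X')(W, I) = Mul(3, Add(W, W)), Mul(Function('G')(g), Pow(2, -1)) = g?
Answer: Rational(1602717, 174600752480) ≈ 9.1793e-6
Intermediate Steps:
Function('G')(g) = Mul(2, g)
y = 1100 (y = Mul(Mul(44, -25), -1) = Mul(-1100, -1) = 1100)
Function('X')(W, I) = Mul(6, W) (Function('X')(W, I) = Mul(3, Mul(2, W)) = Mul(6, W))
Function('m')(j, S) = Mul(-6, S) (Function('m')(j, S) = Mul(-1, Mul(6, S)) = Mul(-6, S))
Mul(Add(Mul(Function('m')(-18, 57), Pow(-40688, -1)), Mul(Function('G')(33), Pow(39011, -1))), Pow(y, -1)) = Mul(Add(Mul(Mul(-6, 57), Pow(-40688, -1)), Mul(Mul(2, 33), Pow(39011, -1))), Pow(1100, -1)) = Mul(Add(Mul(-342, Rational(-1, 40688)), Mul(66, Rational(1, 39011))), Rational(1, 1100)) = Mul(Add(Rational(171, 20344), Rational(66, 39011)), Rational(1, 1100)) = Mul(Rational(8013585, 793639784), Rational(1, 1100)) = Rational(1602717, 174600752480)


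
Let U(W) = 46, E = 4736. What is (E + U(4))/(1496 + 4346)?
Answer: 2391/2921 ≈ 0.81855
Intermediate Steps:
(E + U(4))/(1496 + 4346) = (4736 + 46)/(1496 + 4346) = 4782/5842 = 4782*(1/5842) = 2391/2921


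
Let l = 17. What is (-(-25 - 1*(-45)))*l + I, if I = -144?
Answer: -484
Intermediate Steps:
(-(-25 - 1*(-45)))*l + I = -(-25 - 1*(-45))*17 - 144 = -(-25 + 45)*17 - 144 = -1*20*17 - 144 = -20*17 - 144 = -340 - 144 = -484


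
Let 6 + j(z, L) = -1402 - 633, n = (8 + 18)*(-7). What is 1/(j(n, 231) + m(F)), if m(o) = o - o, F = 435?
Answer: -1/2041 ≈ -0.00048996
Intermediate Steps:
m(o) = 0
n = -182 (n = 26*(-7) = -182)
j(z, L) = -2041 (j(z, L) = -6 + (-1402 - 633) = -6 - 2035 = -2041)
1/(j(n, 231) + m(F)) = 1/(-2041 + 0) = 1/(-2041) = -1/2041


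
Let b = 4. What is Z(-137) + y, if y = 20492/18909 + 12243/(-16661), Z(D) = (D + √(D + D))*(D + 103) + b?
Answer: 1468839676363/315042849 - 34*I*√274 ≈ 4662.4 - 562.8*I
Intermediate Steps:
Z(D) = 4 + (103 + D)*(D + √2*√D) (Z(D) = (D + √(D + D))*(D + 103) + 4 = (D + √(2*D))*(103 + D) + 4 = (D + √2*√D)*(103 + D) + 4 = (103 + D)*(D + √2*√D) + 4 = 4 + (103 + D)*(D + √2*√D))
y = 109914325/315042849 (y = 20492*(1/18909) + 12243*(-1/16661) = 20492/18909 - 12243/16661 = 109914325/315042849 ≈ 0.34889)
Z(-137) + y = (4 + (-137)² + 103*(-137) + √2*(-137)^(3/2) + 103*√2*√(-137)) + 109914325/315042849 = (4 + 18769 - 14111 + √2*(-137*I*√137) + 103*√2*(I*√137)) + 109914325/315042849 = (4 + 18769 - 14111 - 137*I*√274 + 103*I*√274) + 109914325/315042849 = (4662 - 34*I*√274) + 109914325/315042849 = 1468839676363/315042849 - 34*I*√274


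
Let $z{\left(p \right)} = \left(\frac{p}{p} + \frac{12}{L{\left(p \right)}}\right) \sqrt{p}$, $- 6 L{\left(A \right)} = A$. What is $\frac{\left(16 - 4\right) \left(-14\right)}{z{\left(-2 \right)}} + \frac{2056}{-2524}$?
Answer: $- \frac{514}{631} + \frac{84 i \sqrt{2}}{37} \approx -0.81458 + 3.2106 i$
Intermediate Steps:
$L{\left(A \right)} = - \frac{A}{6}$
$z{\left(p \right)} = \sqrt{p} \left(1 - \frac{72}{p}\right)$ ($z{\left(p \right)} = \left(\frac{p}{p} + \frac{12}{\left(- \frac{1}{6}\right) p}\right) \sqrt{p} = \left(1 + 12 \left(- \frac{6}{p}\right)\right) \sqrt{p} = \left(1 - \frac{72}{p}\right) \sqrt{p} = \sqrt{p} \left(1 - \frac{72}{p}\right)$)
$\frac{\left(16 - 4\right) \left(-14\right)}{z{\left(-2 \right)}} + \frac{2056}{-2524} = \frac{\left(16 - 4\right) \left(-14\right)}{\frac{1}{\sqrt{-2}} \left(-72 - 2\right)} + \frac{2056}{-2524} = \frac{12 \left(-14\right)}{- \frac{i \sqrt{2}}{2} \left(-74\right)} + 2056 \left(- \frac{1}{2524}\right) = - \frac{168}{37 i \sqrt{2}} - \frac{514}{631} = - 168 \left(- \frac{i \sqrt{2}}{74}\right) - \frac{514}{631} = \frac{84 i \sqrt{2}}{37} - \frac{514}{631} = - \frac{514}{631} + \frac{84 i \sqrt{2}}{37}$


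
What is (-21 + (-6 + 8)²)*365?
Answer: -6205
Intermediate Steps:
(-21 + (-6 + 8)²)*365 = (-21 + 2²)*365 = (-21 + 4)*365 = -17*365 = -6205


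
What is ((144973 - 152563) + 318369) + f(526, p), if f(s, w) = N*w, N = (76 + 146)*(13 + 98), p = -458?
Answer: -10975257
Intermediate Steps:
N = 24642 (N = 222*111 = 24642)
f(s, w) = 24642*w
((144973 - 152563) + 318369) + f(526, p) = ((144973 - 152563) + 318369) + 24642*(-458) = (-7590 + 318369) - 11286036 = 310779 - 11286036 = -10975257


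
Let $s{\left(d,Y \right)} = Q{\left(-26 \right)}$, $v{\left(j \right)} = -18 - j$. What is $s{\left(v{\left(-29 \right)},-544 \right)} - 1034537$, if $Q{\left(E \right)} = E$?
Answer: $-1034563$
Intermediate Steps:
$s{\left(d,Y \right)} = -26$
$s{\left(v{\left(-29 \right)},-544 \right)} - 1034537 = -26 - 1034537 = -1034563$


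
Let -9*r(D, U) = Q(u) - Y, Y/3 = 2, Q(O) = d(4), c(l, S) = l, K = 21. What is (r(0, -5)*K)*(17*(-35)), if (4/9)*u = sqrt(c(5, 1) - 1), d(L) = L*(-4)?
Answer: -91630/3 ≈ -30543.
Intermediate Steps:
d(L) = -4*L
u = 9/2 (u = 9*sqrt(5 - 1)/4 = 9*sqrt(4)/4 = (9/4)*2 = 9/2 ≈ 4.5000)
Q(O) = -16 (Q(O) = -4*4 = -16)
Y = 6 (Y = 3*2 = 6)
r(D, U) = 22/9 (r(D, U) = -(-16 - 1*6)/9 = -(-16 - 6)/9 = -1/9*(-22) = 22/9)
(r(0, -5)*K)*(17*(-35)) = ((22/9)*21)*(17*(-35)) = (154/3)*(-595) = -91630/3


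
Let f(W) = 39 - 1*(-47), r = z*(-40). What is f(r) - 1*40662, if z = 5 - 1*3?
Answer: -40576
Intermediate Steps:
z = 2 (z = 5 - 3 = 2)
r = -80 (r = 2*(-40) = -80)
f(W) = 86 (f(W) = 39 + 47 = 86)
f(r) - 1*40662 = 86 - 1*40662 = 86 - 40662 = -40576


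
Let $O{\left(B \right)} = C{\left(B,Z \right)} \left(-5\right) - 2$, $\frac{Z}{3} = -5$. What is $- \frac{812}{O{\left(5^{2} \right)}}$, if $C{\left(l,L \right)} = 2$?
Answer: $\frac{203}{3} \approx 67.667$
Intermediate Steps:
$Z = -15$ ($Z = 3 \left(-5\right) = -15$)
$O{\left(B \right)} = -12$ ($O{\left(B \right)} = 2 \left(-5\right) - 2 = -10 - 2 = -12$)
$- \frac{812}{O{\left(5^{2} \right)}} = - \frac{812}{-12} = \left(-812\right) \left(- \frac{1}{12}\right) = \frac{203}{3}$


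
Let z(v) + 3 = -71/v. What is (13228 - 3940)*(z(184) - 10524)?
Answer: -2248902279/23 ≈ -9.7778e+7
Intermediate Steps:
z(v) = -3 - 71/v
(13228 - 3940)*(z(184) - 10524) = (13228 - 3940)*((-3 - 71/184) - 10524) = 9288*((-3 - 71*1/184) - 10524) = 9288*((-3 - 71/184) - 10524) = 9288*(-623/184 - 10524) = 9288*(-1937039/184) = -2248902279/23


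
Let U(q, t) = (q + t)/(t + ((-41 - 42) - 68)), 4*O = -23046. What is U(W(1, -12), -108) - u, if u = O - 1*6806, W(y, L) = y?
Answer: 6510179/518 ≈ 12568.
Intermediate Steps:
O = -11523/2 (O = (¼)*(-23046) = -11523/2 ≈ -5761.5)
u = -25135/2 (u = -11523/2 - 1*6806 = -11523/2 - 6806 = -25135/2 ≈ -12568.)
U(q, t) = (q + t)/(-151 + t) (U(q, t) = (q + t)/(t + (-83 - 68)) = (q + t)/(t - 151) = (q + t)/(-151 + t))
U(W(1, -12), -108) - u = (1 - 108)/(-151 - 108) - 1*(-25135/2) = -107/(-259) + 25135/2 = -1/259*(-107) + 25135/2 = 107/259 + 25135/2 = 6510179/518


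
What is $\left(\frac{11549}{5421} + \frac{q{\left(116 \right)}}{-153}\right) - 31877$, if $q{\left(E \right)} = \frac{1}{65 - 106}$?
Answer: $- \frac{361311557981}{11335311} \approx -31875.0$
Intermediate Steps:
$q{\left(E \right)} = - \frac{1}{41}$ ($q{\left(E \right)} = \frac{1}{-41} = - \frac{1}{41}$)
$\left(\frac{11549}{5421} + \frac{q{\left(116 \right)}}{-153}\right) - 31877 = \left(\frac{11549}{5421} - \frac{1}{41 \left(-153\right)}\right) - 31877 = \left(11549 \cdot \frac{1}{5421} - - \frac{1}{6273}\right) - 31877 = \left(\frac{11549}{5421} + \frac{1}{6273}\right) - 31877 = \frac{24150766}{11335311} - 31877 = - \frac{361311557981}{11335311}$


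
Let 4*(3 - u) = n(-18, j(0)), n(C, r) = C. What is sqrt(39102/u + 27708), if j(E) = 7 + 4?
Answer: 16*sqrt(3215)/5 ≈ 181.44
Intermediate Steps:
j(E) = 11
u = 15/2 (u = 3 - 1/4*(-18) = 3 + 9/2 = 15/2 ≈ 7.5000)
sqrt(39102/u + 27708) = sqrt(39102/(15/2) + 27708) = sqrt(39102*(2/15) + 27708) = sqrt(26068/5 + 27708) = sqrt(164608/5) = 16*sqrt(3215)/5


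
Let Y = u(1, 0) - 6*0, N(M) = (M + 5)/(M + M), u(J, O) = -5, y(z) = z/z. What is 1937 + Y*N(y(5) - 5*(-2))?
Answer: 21267/11 ≈ 1933.4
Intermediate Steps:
y(z) = 1
N(M) = (5 + M)/(2*M) (N(M) = (5 + M)/((2*M)) = (5 + M)*(1/(2*M)) = (5 + M)/(2*M))
Y = -5 (Y = -5 - 6*0 = -5 + 0 = -5)
1937 + Y*N(y(5) - 5*(-2)) = 1937 - 5*(5 + (1 - 5*(-2)))/(2*(1 - 5*(-2))) = 1937 - 5*(5 + (1 + 10))/(2*(1 + 10)) = 1937 - 5*(5 + 11)/(2*11) = 1937 - 5*16/(2*11) = 1937 - 5*8/11 = 1937 - 40/11 = 21267/11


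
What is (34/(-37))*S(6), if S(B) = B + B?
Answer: -408/37 ≈ -11.027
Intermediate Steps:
S(B) = 2*B
(34/(-37))*S(6) = (34/(-37))*(2*6) = (34*(-1/37))*12 = -34/37*12 = -408/37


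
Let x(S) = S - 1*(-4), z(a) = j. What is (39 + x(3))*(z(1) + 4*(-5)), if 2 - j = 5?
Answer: -1058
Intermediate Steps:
j = -3 (j = 2 - 1*5 = 2 - 5 = -3)
z(a) = -3
x(S) = 4 + S (x(S) = S + 4 = 4 + S)
(39 + x(3))*(z(1) + 4*(-5)) = (39 + (4 + 3))*(-3 + 4*(-5)) = (39 + 7)*(-3 - 20) = 46*(-23) = -1058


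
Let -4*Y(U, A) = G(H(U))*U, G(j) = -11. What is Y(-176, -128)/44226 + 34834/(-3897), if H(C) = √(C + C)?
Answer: -85691924/9574929 ≈ -8.9496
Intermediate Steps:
H(C) = √2*√C (H(C) = √(2*C) = √2*√C)
Y(U, A) = 11*U/4 (Y(U, A) = -(-11)*U/4 = 11*U/4)
Y(-176, -128)/44226 + 34834/(-3897) = ((11/4)*(-176))/44226 + 34834/(-3897) = -484*1/44226 + 34834*(-1/3897) = -242/22113 - 34834/3897 = -85691924/9574929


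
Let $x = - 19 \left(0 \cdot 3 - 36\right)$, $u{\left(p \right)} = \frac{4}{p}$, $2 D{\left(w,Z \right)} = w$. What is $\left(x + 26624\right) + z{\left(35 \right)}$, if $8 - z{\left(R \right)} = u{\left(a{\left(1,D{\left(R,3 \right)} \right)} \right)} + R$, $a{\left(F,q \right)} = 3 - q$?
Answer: $\frac{791157}{29} \approx 27281.0$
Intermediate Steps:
$D{\left(w,Z \right)} = \frac{w}{2}$
$z{\left(R \right)} = 8 - R - \frac{4}{3 - \frac{R}{2}}$ ($z{\left(R \right)} = 8 - \left(\frac{4}{3 - \frac{R}{2}} + R\right) = 8 - \left(R + \frac{4}{3 - \frac{R}{2}}\right) = 8 - R - \frac{4}{3 - \frac{R}{2}}$)
$x = 684$ ($x = - 19 \left(0 - 36\right) = \left(-19\right) \left(-36\right) = 684$)
$\left(x + 26624\right) + z{\left(35 \right)} = \left(684 + 26624\right) + \frac{8 + \left(-6 + 35\right) \left(8 - 35\right)}{-6 + 35} = 27308 + \frac{8 + 29 \left(8 - 35\right)}{29} = 27308 + \frac{8 + 29 \left(-27\right)}{29} = 27308 + \frac{8 - 783}{29} = 27308 + \frac{1}{29} \left(-775\right) = 27308 - \frac{775}{29} = \frac{791157}{29}$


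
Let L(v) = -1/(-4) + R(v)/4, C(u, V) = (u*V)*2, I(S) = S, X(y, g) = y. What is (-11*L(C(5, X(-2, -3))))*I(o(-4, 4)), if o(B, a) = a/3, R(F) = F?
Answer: 209/3 ≈ 69.667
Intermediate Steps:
o(B, a) = a/3 (o(B, a) = a*(⅓) = a/3)
C(u, V) = 2*V*u (C(u, V) = (V*u)*2 = 2*V*u)
L(v) = ¼ + v/4 (L(v) = -1/(-4) + v/4 = -1*(-¼) + v*(¼) = ¼ + v/4)
(-11*L(C(5, X(-2, -3))))*I(o(-4, 4)) = (-11*(¼ + (2*(-2)*5)/4))*((⅓)*4) = -11*(¼ + (¼)*(-20))*(4/3) = -11*(¼ - 5)*(4/3) = -11*(-19/4)*(4/3) = (209/4)*(4/3) = 209/3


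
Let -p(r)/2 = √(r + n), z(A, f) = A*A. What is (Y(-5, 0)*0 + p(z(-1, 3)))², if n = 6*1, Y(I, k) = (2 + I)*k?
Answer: 28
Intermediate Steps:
Y(I, k) = k*(2 + I)
n = 6
z(A, f) = A²
p(r) = -2*√(6 + r) (p(r) = -2*√(r + 6) = -2*√(6 + r))
(Y(-5, 0)*0 + p(z(-1, 3)))² = ((0*(2 - 5))*0 - 2*√(6 + (-1)²))² = ((0*(-3))*0 - 2*√(6 + 1))² = (0*0 - 2*√7)² = (0 - 2*√7)² = (-2*√7)² = 28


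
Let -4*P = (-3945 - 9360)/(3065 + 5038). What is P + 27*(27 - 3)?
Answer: 7005427/10804 ≈ 648.41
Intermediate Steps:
P = 4435/10804 (P = -(-3945 - 9360)/(4*(3065 + 5038)) = -(-13305)/(4*8103) = -¼*(-4435/2701) = 4435/10804 ≈ 0.41050)
P + 27*(27 - 3) = 4435/10804 + 27*(27 - 3) = 4435/10804 + 27*24 = 4435/10804 + 648 = 7005427/10804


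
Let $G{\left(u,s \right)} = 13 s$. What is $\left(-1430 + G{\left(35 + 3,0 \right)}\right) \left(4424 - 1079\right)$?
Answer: $-4783350$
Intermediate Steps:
$\left(-1430 + G{\left(35 + 3,0 \right)}\right) \left(4424 - 1079\right) = \left(-1430 + 13 \cdot 0\right) \left(4424 - 1079\right) = \left(-1430 + 0\right) 3345 = \left(-1430\right) 3345 = -4783350$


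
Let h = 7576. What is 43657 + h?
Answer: 51233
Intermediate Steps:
43657 + h = 43657 + 7576 = 51233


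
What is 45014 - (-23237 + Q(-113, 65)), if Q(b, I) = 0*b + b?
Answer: 68364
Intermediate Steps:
Q(b, I) = b (Q(b, I) = 0 + b = b)
45014 - (-23237 + Q(-113, 65)) = 45014 - (-23237 - 113) = 45014 - 1*(-23350) = 45014 + 23350 = 68364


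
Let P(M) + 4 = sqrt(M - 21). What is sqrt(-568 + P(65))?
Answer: sqrt(-572 + 2*sqrt(11)) ≈ 23.777*I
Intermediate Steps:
P(M) = -4 + sqrt(-21 + M) (P(M) = -4 + sqrt(M - 21) = -4 + sqrt(-21 + M))
sqrt(-568 + P(65)) = sqrt(-568 + (-4 + sqrt(-21 + 65))) = sqrt(-568 + (-4 + sqrt(44))) = sqrt(-568 + (-4 + 2*sqrt(11))) = sqrt(-572 + 2*sqrt(11))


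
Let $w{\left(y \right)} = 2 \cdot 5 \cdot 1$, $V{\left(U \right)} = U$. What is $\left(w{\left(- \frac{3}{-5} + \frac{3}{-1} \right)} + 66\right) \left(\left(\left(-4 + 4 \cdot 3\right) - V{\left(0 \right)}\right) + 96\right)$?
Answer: $7904$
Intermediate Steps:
$w{\left(y \right)} = 10$ ($w{\left(y \right)} = 10 \cdot 1 = 10$)
$\left(w{\left(- \frac{3}{-5} + \frac{3}{-1} \right)} + 66\right) \left(\left(\left(-4 + 4 \cdot 3\right) - V{\left(0 \right)}\right) + 96\right) = \left(10 + 66\right) \left(\left(\left(-4 + 4 \cdot 3\right) - 0\right) + 96\right) = 76 \left(\left(\left(-4 + 12\right) + 0\right) + 96\right) = 76 \left(\left(8 + 0\right) + 96\right) = 76 \left(8 + 96\right) = 76 \cdot 104 = 7904$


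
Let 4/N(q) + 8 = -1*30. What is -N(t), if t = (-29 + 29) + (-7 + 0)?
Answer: 2/19 ≈ 0.10526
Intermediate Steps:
t = -7 (t = 0 - 7 = -7)
N(q) = -2/19 (N(q) = 4/(-8 - 1*30) = 4/(-8 - 30) = 4/(-38) = 4*(-1/38) = -2/19)
-N(t) = -1*(-2/19) = 2/19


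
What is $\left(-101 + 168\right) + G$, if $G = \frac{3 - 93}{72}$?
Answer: $\frac{263}{4} \approx 65.75$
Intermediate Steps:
$G = - \frac{5}{4}$ ($G = \left(3 - 93\right) \frac{1}{72} = \left(-90\right) \frac{1}{72} = - \frac{5}{4} \approx -1.25$)
$\left(-101 + 168\right) + G = \left(-101 + 168\right) - \frac{5}{4} = 67 - \frac{5}{4} = \frac{263}{4}$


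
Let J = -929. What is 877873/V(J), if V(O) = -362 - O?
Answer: 877873/567 ≈ 1548.3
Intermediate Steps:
877873/V(J) = 877873/(-362 - 1*(-929)) = 877873/(-362 + 929) = 877873/567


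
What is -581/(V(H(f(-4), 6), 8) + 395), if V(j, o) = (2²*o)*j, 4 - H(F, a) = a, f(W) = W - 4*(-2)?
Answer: -581/331 ≈ -1.7553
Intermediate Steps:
f(W) = 8 + W (f(W) = W + 8 = 8 + W)
H(F, a) = 4 - a
V(j, o) = 4*j*o (V(j, o) = (4*o)*j = 4*j*o)
-581/(V(H(f(-4), 6), 8) + 395) = -581/(4*(4 - 1*6)*8 + 395) = -581/(4*(4 - 6)*8 + 395) = -581/(4*(-2)*8 + 395) = -581/(-64 + 395) = -581/331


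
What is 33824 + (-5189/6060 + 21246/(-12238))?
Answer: 1254136352489/37081140 ≈ 33821.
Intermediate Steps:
33824 + (-5189/6060 + 21246/(-12238)) = 33824 + (-5189*1/6060 + 21246*(-1/12238)) = 33824 + (-5189/6060 - 10623/6119) = 33824 - 96126871/37081140 = 1254136352489/37081140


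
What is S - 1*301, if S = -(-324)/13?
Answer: -3589/13 ≈ -276.08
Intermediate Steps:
S = 324/13 (S = -(-324)/13 = -36*(-9/13) = 324/13 ≈ 24.923)
S - 1*301 = 324/13 - 1*301 = 324/13 - 301 = -3589/13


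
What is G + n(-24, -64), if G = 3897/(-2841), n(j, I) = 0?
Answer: -1299/947 ≈ -1.3717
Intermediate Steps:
G = -1299/947 (G = 3897*(-1/2841) = -1299/947 ≈ -1.3717)
G + n(-24, -64) = -1299/947 + 0 = -1299/947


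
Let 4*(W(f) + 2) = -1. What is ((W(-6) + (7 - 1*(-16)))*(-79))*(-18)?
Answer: 59013/2 ≈ 29507.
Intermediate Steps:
W(f) = -9/4 (W(f) = -2 + (1/4)*(-1) = -2 - 1/4 = -9/4)
((W(-6) + (7 - 1*(-16)))*(-79))*(-18) = ((-9/4 + (7 - 1*(-16)))*(-79))*(-18) = ((-9/4 + (7 + 16))*(-79))*(-18) = ((-9/4 + 23)*(-79))*(-18) = ((83/4)*(-79))*(-18) = -6557/4*(-18) = 59013/2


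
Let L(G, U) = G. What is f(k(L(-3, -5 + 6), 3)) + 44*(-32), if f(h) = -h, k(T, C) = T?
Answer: -1405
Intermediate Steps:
f(k(L(-3, -5 + 6), 3)) + 44*(-32) = -1*(-3) + 44*(-32) = 3 - 1408 = -1405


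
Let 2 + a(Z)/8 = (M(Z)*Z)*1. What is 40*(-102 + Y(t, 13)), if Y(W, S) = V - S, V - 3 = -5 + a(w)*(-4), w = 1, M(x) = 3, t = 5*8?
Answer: -5960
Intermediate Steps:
t = 40
a(Z) = -16 + 24*Z (a(Z) = -16 + 8*((3*Z)*1) = -16 + 8*(3*Z) = -16 + 24*Z)
V = -34 (V = 3 + (-5 + (-16 + 24*1)*(-4)) = 3 + (-5 + (-16 + 24)*(-4)) = 3 + (-5 + 8*(-4)) = 3 + (-5 - 32) = 3 - 37 = -34)
Y(W, S) = -34 - S
40*(-102 + Y(t, 13)) = 40*(-102 + (-34 - 1*13)) = 40*(-102 + (-34 - 13)) = 40*(-102 - 47) = 40*(-149) = -5960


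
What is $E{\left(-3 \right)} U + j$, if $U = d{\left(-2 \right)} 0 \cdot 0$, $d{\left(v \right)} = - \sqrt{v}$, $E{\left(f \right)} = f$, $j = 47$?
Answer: $47$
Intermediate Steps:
$U = 0$ ($U = - \sqrt{-2} \cdot 0 \cdot 0 = - i \sqrt{2} \cdot 0 \cdot 0 = 0 \cdot 0 = 0$)
$E{\left(-3 \right)} U + j = \left(-3\right) 0 + 47 = 0 + 47 = 47$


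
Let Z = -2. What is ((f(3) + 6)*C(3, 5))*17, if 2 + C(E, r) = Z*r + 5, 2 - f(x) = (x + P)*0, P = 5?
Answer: -952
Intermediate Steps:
f(x) = 2 (f(x) = 2 - (x + 5)*0 = 2 - (5 + x)*0 = 2 - 1*0 = 2 + 0 = 2)
C(E, r) = 3 - 2*r (C(E, r) = -2 + (-2*r + 5) = -2 + (5 - 2*r) = 3 - 2*r)
((f(3) + 6)*C(3, 5))*17 = ((2 + 6)*(3 - 2*5))*17 = (8*(3 - 10))*17 = (8*(-7))*17 = -56*17 = -952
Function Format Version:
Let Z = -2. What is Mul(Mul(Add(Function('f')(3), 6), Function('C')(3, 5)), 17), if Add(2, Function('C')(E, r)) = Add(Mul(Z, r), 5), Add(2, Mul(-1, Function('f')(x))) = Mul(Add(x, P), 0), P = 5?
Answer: -952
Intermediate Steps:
Function('f')(x) = 2 (Function('f')(x) = Add(2, Mul(-1, Mul(Add(x, 5), 0))) = Add(2, Mul(-1, Mul(Add(5, x), 0))) = Add(2, Mul(-1, 0)) = Add(2, 0) = 2)
Function('C')(E, r) = Add(3, Mul(-2, r)) (Function('C')(E, r) = Add(-2, Add(Mul(-2, r), 5)) = Add(-2, Add(5, Mul(-2, r))) = Add(3, Mul(-2, r)))
Mul(Mul(Add(Function('f')(3), 6), Function('C')(3, 5)), 17) = Mul(Mul(Add(2, 6), Add(3, Mul(-2, 5))), 17) = Mul(Mul(8, Add(3, -10)), 17) = Mul(Mul(8, -7), 17) = Mul(-56, 17) = -952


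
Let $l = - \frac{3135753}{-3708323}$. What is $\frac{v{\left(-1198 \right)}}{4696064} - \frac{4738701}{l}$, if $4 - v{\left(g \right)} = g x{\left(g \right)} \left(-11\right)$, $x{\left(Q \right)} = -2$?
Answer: $- \frac{3438425558327754083}{613570699008} \approx -5.604 \cdot 10^{6}$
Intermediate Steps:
$v{\left(g \right)} = 4 - 22 g$ ($v{\left(g \right)} = 4 - g \left(-2\right) \left(-11\right) = 4 - - 2 g \left(-11\right) = 4 - 22 g$)
$l = \frac{3135753}{3708323}$ ($l = \left(-3135753\right) \left(- \frac{1}{3708323}\right) = \frac{3135753}{3708323} \approx 0.8456$)
$\frac{v{\left(-1198 \right)}}{4696064} - \frac{4738701}{l} = \frac{4 - -26356}{4696064} - \frac{4738701}{\frac{3135753}{3708323}} = \left(4 + 26356\right) \frac{1}{4696064} - \frac{5857544636141}{1045251} = 26360 \cdot \frac{1}{4696064} - \frac{5857544636141}{1045251} = \frac{3295}{587008} - \frac{5857544636141}{1045251} = - \frac{3438425558327754083}{613570699008}$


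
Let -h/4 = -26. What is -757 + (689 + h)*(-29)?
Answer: -23754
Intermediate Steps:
h = 104 (h = -4*(-26) = 104)
-757 + (689 + h)*(-29) = -757 + (689 + 104)*(-29) = -757 + 793*(-29) = -757 - 22997 = -23754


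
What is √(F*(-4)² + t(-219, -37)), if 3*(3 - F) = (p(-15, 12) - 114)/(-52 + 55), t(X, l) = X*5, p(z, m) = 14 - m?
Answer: I*√7631/3 ≈ 29.119*I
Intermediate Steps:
t(X, l) = 5*X
F = 139/9 (F = 3 - ((14 - 1*12) - 114)/(3*(-52 + 55)) = 3 - ((14 - 12) - 114)/(3*3) = 3 - (2 - 114)/(3*3) = 3 - (-112)/(3*3) = 3 - ⅓*(-112/3) = 3 + 112/9 = 139/9 ≈ 15.444)
√(F*(-4)² + t(-219, -37)) = √((139/9)*(-4)² + 5*(-219)) = √((139/9)*16 - 1095) = √(2224/9 - 1095) = √(-7631/9) = I*√7631/3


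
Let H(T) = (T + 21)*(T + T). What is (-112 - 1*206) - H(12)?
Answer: -1110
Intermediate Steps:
H(T) = 2*T*(21 + T) (H(T) = (21 + T)*(2*T) = 2*T*(21 + T))
(-112 - 1*206) - H(12) = (-112 - 1*206) - 2*12*(21 + 12) = (-112 - 206) - 2*12*33 = -318 - 1*792 = -318 - 792 = -1110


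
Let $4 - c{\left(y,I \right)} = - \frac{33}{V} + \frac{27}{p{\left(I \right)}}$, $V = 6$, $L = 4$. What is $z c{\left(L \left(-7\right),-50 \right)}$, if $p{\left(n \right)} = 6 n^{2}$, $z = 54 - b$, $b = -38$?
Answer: $\frac{1092293}{1250} \approx 873.83$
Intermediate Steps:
$z = 92$ ($z = 54 - -38 = 54 + 38 = 92$)
$c{\left(y,I \right)} = \frac{19}{2} - \frac{9}{2 I^{2}}$ ($c{\left(y,I \right)} = 4 - \left(- \frac{33}{6} + \frac{27}{6 I^{2}}\right) = 4 - \left(\left(-33\right) \frac{1}{6} + 27 \frac{1}{6 I^{2}}\right) = 4 - \left(- \frac{11}{2} + \frac{9}{2 I^{2}}\right) = 4 + \left(\frac{11}{2} - \frac{9}{2 I^{2}}\right) = \frac{19}{2} - \frac{9}{2 I^{2}}$)
$z c{\left(L \left(-7\right),-50 \right)} = 92 \left(\frac{19}{2} - \frac{9}{2 \cdot 2500}\right) = 92 \left(\frac{19}{2} - \frac{9}{5000}\right) = 92 \cdot \frac{47491}{5000} = \frac{1092293}{1250}$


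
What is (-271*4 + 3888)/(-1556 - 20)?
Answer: -701/394 ≈ -1.7792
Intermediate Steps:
(-271*4 + 3888)/(-1556 - 20) = (-1084 + 3888)/(-1576) = 2804*(-1/1576) = -701/394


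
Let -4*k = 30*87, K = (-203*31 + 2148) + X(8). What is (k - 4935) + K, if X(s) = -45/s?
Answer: -77905/8 ≈ -9738.1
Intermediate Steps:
K = -33205/8 (K = (-203*31 + 2148) - 45/8 = (-6293 + 2148) - 45*⅛ = -4145 - 45/8 = -33205/8 ≈ -4150.6)
k = -1305/2 (k = -15*87/2 = -¼*2610 = -1305/2 ≈ -652.50)
(k - 4935) + K = (-1305/2 - 4935) - 33205/8 = -11175/2 - 33205/8 = -77905/8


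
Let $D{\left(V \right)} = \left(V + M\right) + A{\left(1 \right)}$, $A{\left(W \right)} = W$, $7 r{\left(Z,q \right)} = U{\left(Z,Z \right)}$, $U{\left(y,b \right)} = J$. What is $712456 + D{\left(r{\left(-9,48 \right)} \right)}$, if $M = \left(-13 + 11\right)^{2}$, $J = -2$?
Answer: $\frac{4987225}{7} \approx 7.1246 \cdot 10^{5}$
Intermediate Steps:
$U{\left(y,b \right)} = -2$
$r{\left(Z,q \right)} = - \frac{2}{7}$ ($r{\left(Z,q \right)} = \frac{1}{7} \left(-2\right) = - \frac{2}{7}$)
$M = 4$ ($M = \left(-2\right)^{2} = 4$)
$D{\left(V \right)} = 5 + V$ ($D{\left(V \right)} = \left(V + 4\right) + 1 = \left(4 + V\right) + 1 = 5 + V$)
$712456 + D{\left(r{\left(-9,48 \right)} \right)} = 712456 + \left(5 - \frac{2}{7}\right) = 712456 + \frac{33}{7} = \frac{4987225}{7}$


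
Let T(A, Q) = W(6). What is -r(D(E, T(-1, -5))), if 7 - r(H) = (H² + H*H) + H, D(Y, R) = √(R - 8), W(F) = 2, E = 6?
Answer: -19 + I*√6 ≈ -19.0 + 2.4495*I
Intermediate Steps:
T(A, Q) = 2
D(Y, R) = √(-8 + R)
r(H) = 7 - H - 2*H² (r(H) = 7 - ((H² + H*H) + H) = 7 - ((H² + H²) + H) = 7 - (2*H² + H) = 7 - (H + 2*H²) = 7 + (-H - 2*H²) = 7 - H - 2*H²)
-r(D(E, T(-1, -5))) = -(7 - √(-8 + 2) - 2*(√(-8 + 2))²) = -(7 - √(-6) - 2*(√(-6))²) = -(7 - I*√6 - 2*(I*√6)²) = -(7 - I*√6 - 2*(-6)) = -(7 - I*√6 + 12) = -(19 - I*√6) = -19 + I*√6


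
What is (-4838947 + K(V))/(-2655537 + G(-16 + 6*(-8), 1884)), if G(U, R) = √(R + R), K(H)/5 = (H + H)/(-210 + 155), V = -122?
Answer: 47116460947967/25856881433537 + 106456346*√942/77570644300611 ≈ 1.8222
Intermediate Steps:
K(H) = -2*H/11 (K(H) = 5*((H + H)/(-210 + 155)) = 5*((2*H)/(-55)) = 5*((2*H)*(-1/55)) = 5*(-2*H/55) = -2*H/11)
G(U, R) = √2*√R (G(U, R) = √(2*R) = √2*√R)
(-4838947 + K(V))/(-2655537 + G(-16 + 6*(-8), 1884)) = (-4838947 - 2/11*(-122))/(-2655537 + √2*√1884) = (-4838947 + 244/11)/(-2655537 + √2*(2*√471)) = -53228173/(11*(-2655537 + 2*√942))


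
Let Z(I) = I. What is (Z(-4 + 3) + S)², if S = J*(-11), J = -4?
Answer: 1849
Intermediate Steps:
S = 44 (S = -4*(-11) = 44)
(Z(-4 + 3) + S)² = ((-4 + 3) + 44)² = (-1 + 44)² = 43² = 1849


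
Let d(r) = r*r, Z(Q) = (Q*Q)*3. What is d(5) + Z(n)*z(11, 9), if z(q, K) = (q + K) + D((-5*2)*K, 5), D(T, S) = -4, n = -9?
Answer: 3913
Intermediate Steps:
Z(Q) = 3*Q² (Z(Q) = Q²*3 = 3*Q²)
z(q, K) = -4 + K + q (z(q, K) = (q + K) - 4 = (K + q) - 4 = -4 + K + q)
d(r) = r²
d(5) + Z(n)*z(11, 9) = 5² + (3*(-9)²)*(-4 + 9 + 11) = 25 + (3*81)*16 = 25 + 243*16 = 25 + 3888 = 3913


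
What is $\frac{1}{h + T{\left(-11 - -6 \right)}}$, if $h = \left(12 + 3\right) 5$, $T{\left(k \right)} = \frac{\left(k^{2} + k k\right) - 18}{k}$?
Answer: $\frac{5}{343} \approx 0.014577$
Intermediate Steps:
$T{\left(k \right)} = \frac{-18 + 2 k^{2}}{k}$ ($T{\left(k \right)} = \frac{\left(k^{2} + k^{2}\right) - 18}{k} = \frac{2 k^{2} - 18}{k} = \frac{-18 + 2 k^{2}}{k}$)
$h = 75$ ($h = 15 \cdot 5 = 75$)
$\frac{1}{h + T{\left(-11 - -6 \right)}} = \frac{1}{75 + \left(- \frac{18}{-11 - -6} + 2 \left(-11 - -6\right)\right)} = \frac{1}{75 + \left(- \frac{18}{-11 + 6} + 2 \left(-11 + 6\right)\right)} = \frac{1}{75 + \left(- \frac{18}{-5} + 2 \left(-5\right)\right)} = \frac{1}{75 - \frac{32}{5}} = \frac{1}{\frac{343}{5}} = \frac{5}{343}$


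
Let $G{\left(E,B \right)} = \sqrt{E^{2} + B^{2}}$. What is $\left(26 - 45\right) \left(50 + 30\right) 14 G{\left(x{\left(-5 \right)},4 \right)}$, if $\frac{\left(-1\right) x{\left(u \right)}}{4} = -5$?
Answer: $- 85120 \sqrt{26} \approx -4.3403 \cdot 10^{5}$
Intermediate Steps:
$x{\left(u \right)} = 20$ ($x{\left(u \right)} = \left(-4\right) \left(-5\right) = 20$)
$G{\left(E,B \right)} = \sqrt{B^{2} + E^{2}}$
$\left(26 - 45\right) \left(50 + 30\right) 14 G{\left(x{\left(-5 \right)},4 \right)} = \left(26 - 45\right) \left(50 + 30\right) 14 \sqrt{4^{2} + 20^{2}} = \left(-19\right) 80 \cdot 14 \sqrt{16 + 400} = \left(-1520\right) 14 \sqrt{416} = - 21280 \cdot 4 \sqrt{26} = - 85120 \sqrt{26}$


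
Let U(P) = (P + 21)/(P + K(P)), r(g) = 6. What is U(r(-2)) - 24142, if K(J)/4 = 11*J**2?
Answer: -12795251/530 ≈ -24142.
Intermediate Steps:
K(J) = 44*J**2 (K(J) = 4*(11*J**2) = 44*J**2)
U(P) = (21 + P)/(P + 44*P**2) (U(P) = (P + 21)/(P + 44*P**2) = (21 + P)/(P + 44*P**2))
U(r(-2)) - 24142 = (21 + 6)/(6*(1 + 44*6)) - 24142 = (1/6)*27/(1 + 264) - 24142 = (1/6)*27/265 - 24142 = (1/6)*(1/265)*27 - 24142 = 9/530 - 24142 = -12795251/530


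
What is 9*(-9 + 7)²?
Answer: 36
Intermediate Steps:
9*(-9 + 7)² = 9*(-2)² = 9*4 = 36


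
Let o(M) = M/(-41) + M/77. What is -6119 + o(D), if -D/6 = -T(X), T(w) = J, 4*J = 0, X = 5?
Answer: -6119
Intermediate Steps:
J = 0 (J = (1/4)*0 = 0)
T(w) = 0
D = 0 (D = -(-6)*0 = -6*0 = 0)
o(M) = -36*M/3157 (o(M) = M*(-1/41) + M*(1/77) = -M/41 + M/77 = -36*M/3157)
-6119 + o(D) = -6119 - 36/3157*0 = -6119 + 0 = -6119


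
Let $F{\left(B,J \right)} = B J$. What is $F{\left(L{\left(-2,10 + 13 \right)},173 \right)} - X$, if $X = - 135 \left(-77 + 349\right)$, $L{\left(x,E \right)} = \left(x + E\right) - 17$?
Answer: $37412$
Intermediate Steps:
$L{\left(x,E \right)} = -17 + E + x$ ($L{\left(x,E \right)} = \left(E + x\right) - 17 = -17 + E + x$)
$X = -36720$ ($X = \left(-135\right) 272 = -36720$)
$F{\left(L{\left(-2,10 + 13 \right)},173 \right)} - X = \left(-17 + \left(10 + 13\right) - 2\right) 173 - -36720 = \left(-17 + 23 - 2\right) 173 + 36720 = 4 \cdot 173 + 36720 = 692 + 36720 = 37412$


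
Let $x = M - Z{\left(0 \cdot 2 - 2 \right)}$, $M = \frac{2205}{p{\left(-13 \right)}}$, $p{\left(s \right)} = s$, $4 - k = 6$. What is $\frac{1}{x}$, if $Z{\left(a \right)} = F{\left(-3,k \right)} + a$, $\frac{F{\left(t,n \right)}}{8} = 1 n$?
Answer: $- \frac{13}{1971} \approx -0.0065956$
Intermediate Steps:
$k = -2$ ($k = 4 - 6 = -2$)
$F{\left(t,n \right)} = 8 n$ ($F{\left(t,n \right)} = 8 \cdot 1 n = 8 n$)
$Z{\left(a \right)} = -16 + a$ ($Z{\left(a \right)} = 8 \left(-2\right) + a = -16 + a$)
$M = - \frac{2205}{13}$ ($M = \frac{2205}{-13} = 2205 \left(- \frac{1}{13}\right) = - \frac{2205}{13} \approx -169.62$)
$x = - \frac{1971}{13}$ ($x = - \frac{2205}{13} - \left(-16 + \left(0 \cdot 2 - 2\right)\right) = - \frac{2205}{13} - \left(-16 + \left(0 - 2\right)\right) = - \frac{2205}{13} - \left(-16 - 2\right) = - \frac{2205}{13} - -18 = - \frac{2205}{13} + 18 = - \frac{1971}{13} \approx -151.62$)
$\frac{1}{x} = \frac{1}{- \frac{1971}{13}} = - \frac{13}{1971}$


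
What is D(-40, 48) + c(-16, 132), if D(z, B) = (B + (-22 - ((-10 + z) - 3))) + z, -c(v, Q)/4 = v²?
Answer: -985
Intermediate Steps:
c(v, Q) = -4*v²
D(z, B) = -9 + B (D(z, B) = (B + (-22 - (-13 + z))) + z = (B + (-22 + (13 - z))) + z = (B + (-9 - z)) + z = (-9 + B - z) + z = -9 + B)
D(-40, 48) + c(-16, 132) = (-9 + 48) - 4*(-16)² = 39 - 4*256 = 39 - 1024 = -985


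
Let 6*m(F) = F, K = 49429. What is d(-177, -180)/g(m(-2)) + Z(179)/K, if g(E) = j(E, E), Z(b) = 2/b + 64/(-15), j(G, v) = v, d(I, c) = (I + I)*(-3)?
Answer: -422835943316/132716865 ≈ -3186.0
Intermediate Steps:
d(I, c) = -6*I (d(I, c) = (2*I)*(-3) = -6*I)
m(F) = F/6
Z(b) = -64/15 + 2/b (Z(b) = 2/b + 64*(-1/15) = 2/b - 64/15 = -64/15 + 2/b)
g(E) = E
d(-177, -180)/g(m(-2)) + Z(179)/K = (-6*(-177))/(((1/6)*(-2))) + (-64/15 + 2/179)/49429 = 1062/(-1/3) + (-64/15 + 2*(1/179))*(1/49429) = 1062*(-3) + (-64/15 + 2/179)*(1/49429) = -3186 - 11426/2685*1/49429 = -3186 - 11426/132716865 = -422835943316/132716865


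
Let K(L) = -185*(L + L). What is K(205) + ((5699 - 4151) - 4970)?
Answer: -79272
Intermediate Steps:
K(L) = -370*L
K(205) + ((5699 - 4151) - 4970) = -370*205 + ((5699 - 4151) - 4970) = -75850 + (1548 - 4970) = -75850 - 3422 = -79272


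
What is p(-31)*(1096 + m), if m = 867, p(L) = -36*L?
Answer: 2190708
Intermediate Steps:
p(-31)*(1096 + m) = (-36*(-31))*(1096 + 867) = 1116*1963 = 2190708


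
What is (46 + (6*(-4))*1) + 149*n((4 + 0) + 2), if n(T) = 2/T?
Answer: 215/3 ≈ 71.667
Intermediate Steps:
(46 + (6*(-4))*1) + 149*n((4 + 0) + 2) = (46 + (6*(-4))*1) + 149*(2/((4 + 0) + 2)) = (46 - 24*1) + 149*(2/(4 + 2)) = (46 - 24) + 149*(2/6) = 22 + 149*(2*(⅙)) = 22 + 149*(⅓) = 22 + 149/3 = 215/3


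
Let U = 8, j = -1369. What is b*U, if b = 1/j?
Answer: -8/1369 ≈ -0.0058437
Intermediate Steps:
b = -1/1369 (b = 1/(-1369) = -1/1369 ≈ -0.00073046)
b*U = -1/1369*8 = -8/1369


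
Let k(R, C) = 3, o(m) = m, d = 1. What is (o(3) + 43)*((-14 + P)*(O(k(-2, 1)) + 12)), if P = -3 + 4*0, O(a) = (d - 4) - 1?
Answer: -6256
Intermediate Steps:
O(a) = -4 (O(a) = (1 - 4) - 1 = -3 - 1 = -4)
P = -3 (P = -3 + 0 = -3)
(o(3) + 43)*((-14 + P)*(O(k(-2, 1)) + 12)) = (3 + 43)*((-14 - 3)*(-4 + 12)) = 46*(-17*8) = 46*(-136) = -6256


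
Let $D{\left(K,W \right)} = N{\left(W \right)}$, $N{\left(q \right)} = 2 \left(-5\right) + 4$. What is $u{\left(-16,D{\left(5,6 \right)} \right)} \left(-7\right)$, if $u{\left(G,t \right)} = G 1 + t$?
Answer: $154$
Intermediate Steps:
$N{\left(q \right)} = -6$ ($N{\left(q \right)} = -10 + 4 = -6$)
$D{\left(K,W \right)} = -6$
$u{\left(G,t \right)} = G + t$
$u{\left(-16,D{\left(5,6 \right)} \right)} \left(-7\right) = \left(-16 - 6\right) \left(-7\right) = \left(-22\right) \left(-7\right) = 154$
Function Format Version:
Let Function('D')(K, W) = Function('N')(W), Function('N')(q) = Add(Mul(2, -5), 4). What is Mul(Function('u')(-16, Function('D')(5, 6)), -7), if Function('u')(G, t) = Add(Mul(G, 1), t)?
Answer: 154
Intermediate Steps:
Function('N')(q) = -6 (Function('N')(q) = Add(-10, 4) = -6)
Function('D')(K, W) = -6
Function('u')(G, t) = Add(G, t)
Mul(Function('u')(-16, Function('D')(5, 6)), -7) = Mul(Add(-16, -6), -7) = Mul(-22, -7) = 154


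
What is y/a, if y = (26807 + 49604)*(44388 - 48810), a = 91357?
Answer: -337889442/91357 ≈ -3698.6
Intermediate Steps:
y = -337889442 (y = 76411*(-4422) = -337889442)
y/a = -337889442/91357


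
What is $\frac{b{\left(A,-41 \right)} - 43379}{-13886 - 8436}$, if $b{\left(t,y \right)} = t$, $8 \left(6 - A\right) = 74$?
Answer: $\frac{173529}{89288} \approx 1.9435$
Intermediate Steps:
$A = - \frac{13}{4}$ ($A = 6 - \frac{37}{4} = - \frac{13}{4} \approx -3.25$)
$\frac{b{\left(A,-41 \right)} - 43379}{-13886 - 8436} = \frac{- \frac{13}{4} - 43379}{-13886 - 8436} = - \frac{173529}{4 \left(-22322\right)} = \left(- \frac{173529}{4}\right) \left(- \frac{1}{22322}\right) = \frac{173529}{89288}$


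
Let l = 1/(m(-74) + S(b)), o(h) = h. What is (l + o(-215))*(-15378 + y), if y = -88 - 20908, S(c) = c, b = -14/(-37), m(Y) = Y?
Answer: 10652071339/1362 ≈ 7.8209e+6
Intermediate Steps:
b = 14/37 (b = -14*(-1/37) = 14/37 ≈ 0.37838)
l = -37/2724 (l = 1/(-74 + 14/37) = 1/(-2724/37) = -37/2724 ≈ -0.013583)
y = -20996
(l + o(-215))*(-15378 + y) = (-37/2724 - 215)*(-15378 - 20996) = -585697/2724*(-36374) = 10652071339/1362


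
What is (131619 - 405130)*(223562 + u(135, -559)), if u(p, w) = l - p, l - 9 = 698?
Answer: -61303114474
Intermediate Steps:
l = 707 (l = 9 + 698 = 707)
u(p, w) = 707 - p
(131619 - 405130)*(223562 + u(135, -559)) = (131619 - 405130)*(223562 + (707 - 1*135)) = -273511*(223562 + (707 - 135)) = -273511*(223562 + 572) = -273511*224134 = -61303114474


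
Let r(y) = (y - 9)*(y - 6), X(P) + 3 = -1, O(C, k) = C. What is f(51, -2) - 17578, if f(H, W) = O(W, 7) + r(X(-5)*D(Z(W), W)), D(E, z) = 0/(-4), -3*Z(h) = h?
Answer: -17526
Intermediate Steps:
X(P) = -4 (X(P) = -3 - 1 = -4)
Z(h) = -h/3
D(E, z) = 0 (D(E, z) = 0*(-¼) = 0)
r(y) = (-9 + y)*(-6 + y)
f(H, W) = 54 + W (f(H, W) = W + (54 + (-4*0)² - (-60)*0) = W + (54 + 0² - 15*0) = W + (54 + 0 + 0) = W + 54 = 54 + W)
f(51, -2) - 17578 = (54 - 2) - 17578 = 52 - 17578 = -17526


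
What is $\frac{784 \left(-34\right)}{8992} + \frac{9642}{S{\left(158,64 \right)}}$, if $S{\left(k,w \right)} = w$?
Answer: $\frac{1328045}{8992} \approx 147.69$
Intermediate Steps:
$\frac{784 \left(-34\right)}{8992} + \frac{9642}{S{\left(158,64 \right)}} = \frac{784 \left(-34\right)}{8992} + \frac{9642}{64} = \left(-26656\right) \frac{1}{8992} + 9642 \cdot \frac{1}{64} = - \frac{833}{281} + \frac{4821}{32} = \frac{1328045}{8992}$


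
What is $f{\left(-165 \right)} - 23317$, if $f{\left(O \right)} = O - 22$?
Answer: $-23504$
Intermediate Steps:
$f{\left(O \right)} = -22 + O$ ($f{\left(O \right)} = O - 22 = -22 + O$)
$f{\left(-165 \right)} - 23317 = \left(-22 - 165\right) - 23317 = -187 - 23317 = -23504$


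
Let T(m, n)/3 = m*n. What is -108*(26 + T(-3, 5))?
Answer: 2052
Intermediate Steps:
T(m, n) = 3*m*n (T(m, n) = 3*(m*n) = 3*m*n)
-108*(26 + T(-3, 5)) = -108*(26 + 3*(-3)*5) = -108*(26 - 45) = -108*(-19) = 2052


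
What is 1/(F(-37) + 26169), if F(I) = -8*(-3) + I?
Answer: 1/26156 ≈ 3.8232e-5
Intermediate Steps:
F(I) = 24 + I
1/(F(-37) + 26169) = 1/((24 - 37) + 26169) = 1/(-13 + 26169) = 1/26156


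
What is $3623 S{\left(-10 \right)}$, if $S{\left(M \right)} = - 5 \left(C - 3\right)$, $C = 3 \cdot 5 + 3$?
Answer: $-271725$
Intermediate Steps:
$C = 18$ ($C = 15 + 3 = 18$)
$S{\left(M \right)} = -75$ ($S{\left(M \right)} = - 5 \left(18 - 3\right) = \left(-5\right) 15 = -75$)
$3623 S{\left(-10 \right)} = 3623 \left(-75\right) = -271725$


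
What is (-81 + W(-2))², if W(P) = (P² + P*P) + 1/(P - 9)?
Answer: 646416/121 ≈ 5342.3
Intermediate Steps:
W(P) = 1/(-9 + P) + 2*P² (W(P) = (P² + P²) + 1/(-9 + P) = 2*P² + 1/(-9 + P) = 1/(-9 + P) + 2*P²)
(-81 + W(-2))² = (-81 + (1 - 18*(-2)² + 2*(-2)³)/(-9 - 2))² = (-81 + (1 - 18*4 + 2*(-8))/(-11))² = (-81 - (1 - 72 - 16)/11)² = (-81 - 1/11*(-87))² = (-81 + 87/11)² = (-804/11)² = 646416/121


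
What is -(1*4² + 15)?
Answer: -31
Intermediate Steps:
-(1*4² + 15) = -(1*16 + 15) = -(16 + 15) = -1*31 = -31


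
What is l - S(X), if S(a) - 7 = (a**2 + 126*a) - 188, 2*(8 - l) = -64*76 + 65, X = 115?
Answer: -50253/2 ≈ -25127.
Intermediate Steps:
l = 4815/2 (l = 8 - (-64*76 + 65)/2 = 8 - (-4864 + 65)/2 = 8 - 1/2*(-4799) = 8 + 4799/2 = 4815/2 ≈ 2407.5)
S(a) = -181 + a**2 + 126*a (S(a) = 7 + ((a**2 + 126*a) - 188) = 7 + (-188 + a**2 + 126*a) = -181 + a**2 + 126*a)
l - S(X) = 4815/2 - (-181 + 115**2 + 126*115) = 4815/2 - (-181 + 13225 + 14490) = 4815/2 - 1*27534 = 4815/2 - 27534 = -50253/2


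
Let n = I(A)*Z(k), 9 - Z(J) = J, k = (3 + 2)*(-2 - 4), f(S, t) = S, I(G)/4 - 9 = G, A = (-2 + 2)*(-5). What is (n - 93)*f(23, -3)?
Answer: 30153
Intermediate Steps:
A = 0 (A = 0*(-5) = 0)
I(G) = 36 + 4*G
k = -30 (k = 5*(-6) = -30)
Z(J) = 9 - J
n = 1404 (n = (36 + 4*0)*(9 - 1*(-30)) = (36 + 0)*(9 + 30) = 36*39 = 1404)
(n - 93)*f(23, -3) = (1404 - 93)*23 = 1311*23 = 30153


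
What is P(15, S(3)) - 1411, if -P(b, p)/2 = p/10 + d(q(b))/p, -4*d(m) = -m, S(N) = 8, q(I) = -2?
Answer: -56499/40 ≈ -1412.5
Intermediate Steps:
d(m) = m/4 (d(m) = -(-1)*m/4 = m/4)
P(b, p) = 1/p - p/5 (P(b, p) = -2*(p/10 + ((¼)*(-2))/p) = -2*(p*(⅒) - 1/(2*p)) = -2*(p/10 - 1/(2*p)) = -2*(-1/(2*p) + p/10) = 1/p - p/5)
P(15, S(3)) - 1411 = (1/8 - ⅕*8) - 1411 = (⅛ - 8/5) - 1411 = -59/40 - 1411 = -56499/40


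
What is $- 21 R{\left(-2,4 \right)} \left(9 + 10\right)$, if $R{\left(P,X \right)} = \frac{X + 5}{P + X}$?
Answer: $- \frac{3591}{2} \approx -1795.5$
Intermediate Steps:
$R{\left(P,X \right)} = \frac{5 + X}{P + X}$
$- 21 R{\left(-2,4 \right)} \left(9 + 10\right) = - 21 \frac{5 + 4}{-2 + 4} \left(9 + 10\right) = - 21 \cdot \frac{1}{2} \cdot 9 \cdot 19 = \left(-21\right) \frac{9}{2} \cdot 19 = \left(- \frac{189}{2}\right) 19 = - \frac{3591}{2}$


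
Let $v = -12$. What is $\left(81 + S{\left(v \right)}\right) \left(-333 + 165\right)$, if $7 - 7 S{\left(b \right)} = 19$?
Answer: $-13320$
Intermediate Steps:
$S{\left(b \right)} = - \frac{12}{7}$ ($S{\left(b \right)} = 1 - \frac{19}{7} = - \frac{12}{7}$)
$\left(81 + S{\left(v \right)}\right) \left(-333 + 165\right) = \left(81 - \frac{12}{7}\right) \left(-333 + 165\right) = \frac{555}{7} \left(-168\right) = -13320$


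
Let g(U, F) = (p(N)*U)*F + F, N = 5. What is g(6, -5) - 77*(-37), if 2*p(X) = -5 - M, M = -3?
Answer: 2874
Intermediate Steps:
p(X) = -1 (p(X) = (-5 - 1*(-3))/2 = (-5 + 3)/2 = (½)*(-2) = -1)
g(U, F) = F - F*U (g(U, F) = (-U)*F + F = -F*U + F = F - F*U)
g(6, -5) - 77*(-37) = -5*(1 - 1*6) - 77*(-37) = -5*(1 - 6) + 2849 = -5*(-5) + 2849 = 25 + 2849 = 2874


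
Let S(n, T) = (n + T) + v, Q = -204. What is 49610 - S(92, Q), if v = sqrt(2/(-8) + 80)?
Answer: 49722 - sqrt(319)/2 ≈ 49713.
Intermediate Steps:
v = sqrt(319)/2 (v = sqrt(2*(-1/8) + 80) = sqrt(-1/4 + 80) = sqrt(319/4) = sqrt(319)/2 ≈ 8.9303)
S(n, T) = T + n + sqrt(319)/2 (S(n, T) = (n + T) + sqrt(319)/2 = (T + n) + sqrt(319)/2 = T + n + sqrt(319)/2)
49610 - S(92, Q) = 49610 - (-204 + 92 + sqrt(319)/2) = 49610 - (-112 + sqrt(319)/2) = 49610 + (112 - sqrt(319)/2) = 49722 - sqrt(319)/2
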